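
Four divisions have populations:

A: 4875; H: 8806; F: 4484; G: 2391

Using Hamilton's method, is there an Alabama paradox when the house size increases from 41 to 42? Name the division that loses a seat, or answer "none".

none

At 41 seats: A 10, H 17, F 9, G 5.
At 42 seats: A 10, H 18, F 9, G 5.
No division's allocation decreased.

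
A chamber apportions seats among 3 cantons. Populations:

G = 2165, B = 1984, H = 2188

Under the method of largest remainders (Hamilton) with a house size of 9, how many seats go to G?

Total 6337; standard divisor 6337/9 ≈ 704.111.
Standard quotas: G 3.075, B 2.818, H 3.107.
Lower quotas: G 3, B 2, H 3 (sum 8, leaving 1 seat).
Remainders in descending order: B 0.818, H 0.107, G 0.075.
The surplus seat goes to B.
G receives 3.

3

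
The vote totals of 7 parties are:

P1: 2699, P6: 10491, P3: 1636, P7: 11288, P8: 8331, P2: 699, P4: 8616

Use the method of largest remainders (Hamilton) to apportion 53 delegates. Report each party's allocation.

Total 43760; standard divisor 43760/53 ≈ 825.66.
Standard quotas: P1 3.2689, P6 12.7062, P3 1.9814, P7 13.6715, P8 10.0901, P2 0.8466, P4 10.4353.
Lower quotas: P1 3, P6 12, P3 1, P7 13, P8 10, P2 0, P4 10 (sum 49, leaving 4 seats).
Remainders in descending order: P3 0.9814, P2 0.8466, P6 0.7062, P7 0.6715, P4 0.4353, P1 0.2689, P8 0.0901.
Largest remainders: P3, P2, P6, P7 receive the extra seats.

P1=3; P6=13; P3=2; P7=14; P8=10; P2=1; P4=10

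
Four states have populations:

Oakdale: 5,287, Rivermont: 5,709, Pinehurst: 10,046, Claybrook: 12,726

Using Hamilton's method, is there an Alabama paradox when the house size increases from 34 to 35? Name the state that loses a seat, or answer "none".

At 34 seats: Oakdale 5, Rivermont 6, Pinehurst 10, Claybrook 13.
At 35 seats: Oakdale 6, Rivermont 6, Pinehurst 10, Claybrook 13.
No state's allocation decreased.

none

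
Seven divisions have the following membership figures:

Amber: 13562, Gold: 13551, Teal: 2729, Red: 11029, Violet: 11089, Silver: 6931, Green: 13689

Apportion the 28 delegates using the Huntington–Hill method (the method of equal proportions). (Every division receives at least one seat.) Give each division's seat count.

With divisor 2489: modified quotas Amber 5.449, Gold 5.444, Teal 1.096, Red 4.431, Violet 4.455, Silver 2.785, Green 5.500.
Geometric-mean thresholds: Amber √(5·6)=5.477, Gold √(5·6)=5.477, Teal √(1·2)=1.414, Red √(4·5)=4.472, Violet √(4·5)=4.472, Silver √(2·3)=2.449, Green √(5·6)=5.477.
Each quota rounded against its threshold gives Amber 5, Gold 5, Teal 1, Red 4, Violet 4, Silver 3, Green 6 (total 28).

Amber=5, Gold=5, Teal=1, Red=4, Violet=4, Silver=3, Green=6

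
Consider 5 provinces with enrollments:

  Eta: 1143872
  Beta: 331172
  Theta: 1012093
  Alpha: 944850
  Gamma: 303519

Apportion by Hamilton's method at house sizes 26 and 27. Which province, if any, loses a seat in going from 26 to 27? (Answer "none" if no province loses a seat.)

none

At 26 seats: Eta 8, Beta 2, Theta 7, Alpha 7, Gamma 2.
At 27 seats: Eta 8, Beta 3, Theta 7, Alpha 7, Gamma 2.
No province's allocation decreased.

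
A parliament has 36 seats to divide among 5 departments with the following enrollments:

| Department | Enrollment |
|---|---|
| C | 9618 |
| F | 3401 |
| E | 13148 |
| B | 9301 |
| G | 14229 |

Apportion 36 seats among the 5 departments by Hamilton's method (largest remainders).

C 7, F 2, E 10, B 7, G 10

The standard divisor is 49697/36 ≈ 1380.472.
Standard quotas: C 6.9672, F 2.4636, E 9.5243, B 6.7375, G 10.3073.
Lower quotas: C 6, F 2, E 9, B 6, G 10 (sum 33, leaving 3 seats).
Remainders in descending order: C 0.9672, B 0.7375, E 0.5243, F 0.4636, G 0.3073.
The surplus seats go to C, B, E.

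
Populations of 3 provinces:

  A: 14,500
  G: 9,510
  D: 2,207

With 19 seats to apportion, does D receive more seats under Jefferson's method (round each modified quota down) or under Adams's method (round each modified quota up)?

Jefferson: A 11, G 7, D 1.
Adams: A 10, G 7, D 2.
D gets 1 under Jefferson and 2 under Adams.

Adams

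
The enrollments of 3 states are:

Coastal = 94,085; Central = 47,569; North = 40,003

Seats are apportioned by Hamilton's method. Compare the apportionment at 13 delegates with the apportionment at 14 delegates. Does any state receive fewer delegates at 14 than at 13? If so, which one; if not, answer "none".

At 13 seats: Coastal 7, Central 3, North 3.
At 14 seats: Coastal 7, Central 4, North 3.
No state's allocation decreased.

none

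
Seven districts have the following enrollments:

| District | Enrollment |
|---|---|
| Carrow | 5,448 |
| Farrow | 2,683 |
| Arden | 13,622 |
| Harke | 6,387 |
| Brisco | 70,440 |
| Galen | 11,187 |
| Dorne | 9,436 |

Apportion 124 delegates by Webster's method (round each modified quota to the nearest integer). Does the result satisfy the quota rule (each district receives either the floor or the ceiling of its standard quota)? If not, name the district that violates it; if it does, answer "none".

Brisco

Standard quotas: Carrow 5.667, Farrow 2.791, Arden 14.170, Harke 6.644, Brisco 73.275, Galen 11.637, Dorne 9.816.
Webster allocation: Carrow 6, Farrow 3, Arden 14, Harke 7, Brisco 72, Galen 12, Dorne 10.
Brisco has quota 73.275 (lower 73, upper 74) but receives 72 — outside the quota interval.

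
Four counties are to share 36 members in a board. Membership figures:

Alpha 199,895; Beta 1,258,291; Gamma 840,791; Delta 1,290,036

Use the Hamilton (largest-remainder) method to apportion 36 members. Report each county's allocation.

Alpha 2; Beta 13; Gamma 8; Delta 13

Standard divisor: 3589013 ÷ 36 ≈ 99694.806.
Standard quotas: Alpha 2.0051, Beta 12.6214, Gamma 8.4336, Delta 12.9399.
Lower quotas: Alpha 2, Beta 12, Gamma 8, Delta 12 (sum 34, leaving 2 seats).
Remainders in descending order: Delta 0.9399, Beta 0.6214, Gamma 0.4336, Alpha 0.0051.
The surplus seats go to Delta, Beta.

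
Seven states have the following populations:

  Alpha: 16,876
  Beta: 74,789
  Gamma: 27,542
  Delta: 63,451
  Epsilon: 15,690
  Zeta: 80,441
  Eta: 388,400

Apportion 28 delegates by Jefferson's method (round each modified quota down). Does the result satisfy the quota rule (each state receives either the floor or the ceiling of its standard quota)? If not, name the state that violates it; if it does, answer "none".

Eta

Standard quotas: Alpha 0.708, Beta 3.139, Gamma 1.156, Delta 2.663, Epsilon 0.658, Zeta 3.376, Eta 16.300.
Jefferson allocation: Alpha 0, Beta 3, Gamma 1, Delta 3, Epsilon 0, Zeta 3, Eta 18.
Eta has quota 16.300 (lower 16, upper 17) but receives 18 — outside the quota interval.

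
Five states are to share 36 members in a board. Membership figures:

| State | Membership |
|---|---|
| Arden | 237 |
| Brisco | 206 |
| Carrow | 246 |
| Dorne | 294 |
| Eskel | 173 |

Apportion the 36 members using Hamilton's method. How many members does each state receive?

Standard divisor: 1156 ÷ 36 ≈ 32.111.
Standard quotas: Arden 7.381, Brisco 6.415, Carrow 7.661, Dorne 9.156, Eskel 5.388.
Lower quotas: Arden 7, Brisco 6, Carrow 7, Dorne 9, Eskel 5 (sum 34, leaving 2 seats).
Remainders in descending order: Carrow 0.661, Brisco 0.415, Eskel 0.388, Arden 0.381, Dorne 0.156.
Largest remainders: Carrow, Brisco receive the extra seats.

Arden: 7; Brisco: 7; Carrow: 8; Dorne: 9; Eskel: 5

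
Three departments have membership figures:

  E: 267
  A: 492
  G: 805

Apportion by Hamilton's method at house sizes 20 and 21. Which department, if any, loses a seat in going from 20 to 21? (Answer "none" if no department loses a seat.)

E

At 20 seats: E 4, A 6, G 10.
At 21 seats: E 3, A 7, G 11.
E drops from 4 to 3.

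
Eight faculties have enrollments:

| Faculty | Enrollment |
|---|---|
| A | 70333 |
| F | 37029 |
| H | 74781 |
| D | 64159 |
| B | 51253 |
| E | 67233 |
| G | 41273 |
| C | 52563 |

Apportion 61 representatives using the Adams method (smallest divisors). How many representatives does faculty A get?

Standard divisor 458624/61 ≈ 7518.426; standard quotas: A 9.355, F 4.925, H 9.946, D 8.534, B 6.817, E 8.942, G 5.490, C 6.991.
Rounding up gives 10, 5, 10, 9, 7, 9, 6, 7 = 63 seats, so the divisor must be adjusted.
With modified divisor 8100: modified quotas A 8.683, F 4.571, H 9.232, D 7.921, B 6.328, E 8.300, G 5.095, C 6.489.
Rounding up: A 9, F 5, H 10, D 8, B 7, E 9, G 6, C 7 (total 61).
A receives 9.

9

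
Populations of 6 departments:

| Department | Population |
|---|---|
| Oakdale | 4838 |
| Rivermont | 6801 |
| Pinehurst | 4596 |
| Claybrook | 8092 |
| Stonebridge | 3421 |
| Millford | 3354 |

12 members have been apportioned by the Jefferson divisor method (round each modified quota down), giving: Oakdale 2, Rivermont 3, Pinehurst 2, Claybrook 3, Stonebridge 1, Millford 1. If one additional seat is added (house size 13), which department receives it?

Claybrook

Priority for the next seat is population ÷ (current seats + 1).
Priorities: Oakdale 1612.667, Rivermont 1700.250, Pinehurst 1532.000, Claybrook 2023.000, Stonebridge 1710.500, Millford 1677.000.
Highest priority: Claybrook.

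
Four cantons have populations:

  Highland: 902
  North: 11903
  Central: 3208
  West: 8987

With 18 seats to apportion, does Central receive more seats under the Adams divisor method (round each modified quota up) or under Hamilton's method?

Adams: Highland 1, North 8, Central 3, West 6.
Hamilton: Highland 1, North 9, Central 2, West 6.
Central gets 3 under Adams and 2 under Hamilton.

Adams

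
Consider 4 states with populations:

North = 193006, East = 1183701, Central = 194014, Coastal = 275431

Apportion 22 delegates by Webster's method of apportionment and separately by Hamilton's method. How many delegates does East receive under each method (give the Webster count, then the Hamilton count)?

15 and 14

Webster: North 2, East 15, Central 2, Coastal 3.
Hamilton: North 2, East 14, Central 3, Coastal 3.
East gets 15 under Webster and 14 under Hamilton.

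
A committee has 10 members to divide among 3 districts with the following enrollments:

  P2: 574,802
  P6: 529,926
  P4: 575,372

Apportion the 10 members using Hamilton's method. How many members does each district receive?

Standard divisor: 1680100 ÷ 10 = 168010.
Standard quotas: P2 3.4212, P6 3.1541, P4 3.4246.
Lower quotas: P2 3, P6 3, P4 3 (sum 9, leaving 1 seat).
Remainders in descending order: P4 0.4246, P2 0.4212, P6 0.1541.
The surplus seat goes to P4.

P2=3, P6=3, P4=4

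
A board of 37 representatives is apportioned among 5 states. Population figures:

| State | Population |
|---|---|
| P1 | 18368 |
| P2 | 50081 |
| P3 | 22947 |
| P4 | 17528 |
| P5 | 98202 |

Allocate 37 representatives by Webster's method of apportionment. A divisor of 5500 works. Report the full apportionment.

With modified divisor 5500: modified quotas P1 3.340, P2 9.106, P3 4.172, P4 3.187, P5 17.855.
Rounding to the nearest integer: P1 3, P2 9, P3 4, P4 3, P5 18 (total 37).

P1 3; P2 9; P3 4; P4 3; P5 18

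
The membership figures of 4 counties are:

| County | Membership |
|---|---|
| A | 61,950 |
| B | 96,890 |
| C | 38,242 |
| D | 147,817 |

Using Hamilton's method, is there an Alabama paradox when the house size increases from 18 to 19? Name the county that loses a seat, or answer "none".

none

At 18 seats: A 3, B 5, C 2, D 8.
At 19 seats: A 4, B 5, C 2, D 8.
No county's allocation decreased.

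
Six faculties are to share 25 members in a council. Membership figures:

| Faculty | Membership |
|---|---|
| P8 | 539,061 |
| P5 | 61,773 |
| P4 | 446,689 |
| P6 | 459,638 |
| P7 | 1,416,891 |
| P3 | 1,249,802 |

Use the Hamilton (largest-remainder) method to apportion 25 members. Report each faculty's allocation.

The standard divisor is 4173854/25 ≈ 166954.16.
Standard quotas: P8 3.2288, P5 0.3700, P4 2.6755, P6 2.7531, P7 8.4867, P3 7.4859.
Lower quotas: P8 3, P5 0, P4 2, P6 2, P7 8, P3 7 (sum 22, leaving 3 seats).
Remainders in descending order: P6 0.7531, P4 0.6755, P7 0.4867, P3 0.4859, P5 0.3700, P8 0.2288.
Largest remainders: P6, P4, P7 receive the extra seats.

P8=3, P5=0, P4=3, P6=3, P7=9, P3=7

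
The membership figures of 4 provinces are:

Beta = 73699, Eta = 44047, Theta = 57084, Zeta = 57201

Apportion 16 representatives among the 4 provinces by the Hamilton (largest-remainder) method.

The standard divisor is 232031/16 ≈ 14501.938.
Standard quotas: Beta 5.0820, Eta 3.0373, Theta 3.9363, Zeta 3.9444.
Lower quotas: Beta 5, Eta 3, Theta 3, Zeta 3 (sum 14, leaving 2 seats).
Remainders in descending order: Zeta 0.9444, Theta 0.9363, Beta 0.0820, Eta 0.0373.
The surplus seats go to Zeta, Theta.

Beta: 5, Eta: 3, Theta: 4, Zeta: 4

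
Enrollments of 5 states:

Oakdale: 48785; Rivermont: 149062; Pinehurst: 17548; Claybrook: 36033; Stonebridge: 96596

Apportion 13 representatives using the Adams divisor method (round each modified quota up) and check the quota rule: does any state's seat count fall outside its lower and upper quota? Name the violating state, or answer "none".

Standard quotas: Oakdale 1.822, Rivermont 5.568, Pinehurst 0.655, Claybrook 1.346, Stonebridge 3.608.
Adams allocation: Oakdale 2, Rivermont 5, Pinehurst 1, Claybrook 2, Stonebridge 3.
Every allocation lies between the lower and upper quota.

none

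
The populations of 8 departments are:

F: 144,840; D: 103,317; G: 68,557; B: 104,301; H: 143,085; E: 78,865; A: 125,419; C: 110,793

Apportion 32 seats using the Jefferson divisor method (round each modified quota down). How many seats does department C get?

Standard divisor 879177/32 ≈ 27474.281; standard quotas: F 5.272, D 3.760, G 2.495, B 3.796, H 5.208, E 2.871, A 4.565, C 4.033.
Rounding down gives 5, 3, 2, 3, 5, 2, 4, 4 = 28 seats, so the divisor must be adjusted.
With modified divisor 24600: modified quotas F 5.888, D 4.200, G 2.787, B 4.240, H 5.816, E 3.206, A 5.098, C 4.504.
Rounding down: F 5, D 4, G 2, B 4, H 5, E 3, A 5, C 4 (total 32).
C receives 4.

4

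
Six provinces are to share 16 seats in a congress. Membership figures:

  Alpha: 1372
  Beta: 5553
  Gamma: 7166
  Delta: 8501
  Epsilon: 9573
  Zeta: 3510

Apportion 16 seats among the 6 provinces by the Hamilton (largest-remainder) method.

Alpha 1, Beta 2, Gamma 3, Delta 4, Epsilon 4, Zeta 2

Total 35675; standard divisor 35675/16 ≈ 2229.688.
Standard quotas: Alpha 0.6153, Beta 2.4905, Gamma 3.2139, Delta 3.8126, Epsilon 4.2934, Zeta 1.5742.
Lower quotas: Alpha 0, Beta 2, Gamma 3, Delta 3, Epsilon 4, Zeta 1 (sum 13, leaving 3 seats).
Remainders in descending order: Delta 0.8126, Alpha 0.6153, Zeta 0.5742, Beta 0.4905, Epsilon 0.2934, Gamma 0.2139.
Largest remainders: Delta, Alpha, Zeta receive the extra seats.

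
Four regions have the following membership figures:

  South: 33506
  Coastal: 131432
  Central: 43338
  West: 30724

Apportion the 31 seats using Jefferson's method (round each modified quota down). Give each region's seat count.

Standard divisor 239000/31 ≈ 7709.677; standard quotas: South 4.346, Coastal 17.048, Central 5.621, West 3.985.
Rounding down gives 4, 17, 5, 3 = 29 seats, so the divisor must be adjusted.
With modified divisor 7260: modified quotas South 4.615, Coastal 18.104, Central 5.969, West 4.232.
Rounding down: South 4, Coastal 18, Central 5, West 4 (total 31).

South 4, Coastal 18, Central 5, West 4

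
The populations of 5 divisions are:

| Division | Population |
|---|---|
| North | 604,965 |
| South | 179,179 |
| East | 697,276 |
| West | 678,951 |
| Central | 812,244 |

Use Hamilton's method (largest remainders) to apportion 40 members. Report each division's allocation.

Standard divisor: 2972615 ÷ 40 ≈ 74315.375.
Standard quotas: North 8.1405, South 2.4111, East 9.3827, West 9.1361, Central 10.9297.
Lower quotas: North 8, South 2, East 9, West 9, Central 10 (sum 38, leaving 2 seats).
Remainders in descending order: Central 0.9297, South 0.4111, East 0.3827, North 0.1405, West 0.1361.
The surplus seats go to Central, South.

North 8; South 3; East 9; West 9; Central 11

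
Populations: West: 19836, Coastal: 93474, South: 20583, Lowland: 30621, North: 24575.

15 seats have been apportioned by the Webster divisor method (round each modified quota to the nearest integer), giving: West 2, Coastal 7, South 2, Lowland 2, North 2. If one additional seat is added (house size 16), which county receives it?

Priority for the next seat is population ÷ (current seats + 0.5).
Priorities: West 7934.400, Coastal 12463.200, South 8233.200, Lowland 12248.400, North 9830.000.
Highest priority: Coastal.

Coastal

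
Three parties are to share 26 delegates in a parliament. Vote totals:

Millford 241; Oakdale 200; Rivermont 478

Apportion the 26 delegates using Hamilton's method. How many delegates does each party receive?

Standard divisor: 919 ÷ 26 ≈ 35.346.
Standard quotas: Millford 6.818, Oakdale 5.658, Rivermont 13.523.
Lower quotas: Millford 6, Oakdale 5, Rivermont 13 (sum 24, leaving 2 seats).
Remainders in descending order: Millford 0.818, Oakdale 0.658, Rivermont 0.523.
Largest remainders: Millford, Oakdale receive the extra seats.

Millford 7, Oakdale 6, Rivermont 13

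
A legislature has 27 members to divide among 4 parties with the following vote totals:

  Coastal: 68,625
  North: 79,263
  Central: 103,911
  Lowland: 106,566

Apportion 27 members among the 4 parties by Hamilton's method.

The standard divisor is 358365/27 ≈ 13272.778.
Standard quotas: Coastal 5.1704, North 5.9718, Central 7.8289, Lowland 8.0289.
Lower quotas: Coastal 5, North 5, Central 7, Lowland 8 (sum 25, leaving 2 seats).
Remainders in descending order: North 0.9718, Central 0.8289, Coastal 0.1704, Lowland 0.0289.
The surplus seats go to North, Central.

Coastal 5; North 6; Central 8; Lowland 8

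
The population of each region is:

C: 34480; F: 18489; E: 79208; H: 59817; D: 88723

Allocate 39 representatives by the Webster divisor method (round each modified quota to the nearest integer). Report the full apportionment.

C=5, F=3, E=11, H=8, D=12

Standard divisor 280717/39 ≈ 7197.872; standard quotas: C 4.790, F 2.569, E 11.004, H 8.310, D 12.326.
Rounding to the nearest integer gives C 5, F 3, E 11, H 8, D 12 — total 39, matching the house size, so no adjustment is needed.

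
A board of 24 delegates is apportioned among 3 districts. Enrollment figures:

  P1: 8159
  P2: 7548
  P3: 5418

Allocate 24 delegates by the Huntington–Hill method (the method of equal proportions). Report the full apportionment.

With divisor 875: modified quotas P1 9.325, P2 8.626, P3 6.192.
Geometric-mean thresholds: P1 √(9·10)=9.487, P2 √(8·9)=8.485, P3 √(6·7)=6.481.
Each quota rounded against its threshold gives P1 9, P2 9, P3 6 (total 24).

P1 9, P2 9, P3 6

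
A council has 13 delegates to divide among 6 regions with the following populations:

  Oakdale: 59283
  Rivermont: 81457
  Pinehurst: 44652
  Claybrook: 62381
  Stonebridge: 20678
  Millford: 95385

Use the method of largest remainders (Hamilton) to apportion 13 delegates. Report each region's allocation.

Oakdale 2; Rivermont 3; Pinehurst 2; Claybrook 2; Stonebridge 1; Millford 3

Total 363836; standard divisor 363836/13 ≈ 27987.385.
Standard quotas: Oakdale 2.1182, Rivermont 2.9105, Pinehurst 1.5954, Claybrook 2.2289, Stonebridge 0.7388, Millford 3.4081.
Lower quotas: Oakdale 2, Rivermont 2, Pinehurst 1, Claybrook 2, Stonebridge 0, Millford 3 (sum 10, leaving 3 seats).
Remainders in descending order: Rivermont 0.9105, Stonebridge 0.7388, Pinehurst 0.5954, Millford 0.4081, Claybrook 0.2289, Oakdale 0.1182.
The surplus seats go to Rivermont, Stonebridge, Pinehurst.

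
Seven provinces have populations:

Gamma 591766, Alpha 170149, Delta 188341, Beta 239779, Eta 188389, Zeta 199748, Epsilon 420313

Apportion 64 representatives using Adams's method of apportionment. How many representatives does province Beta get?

Standard divisor 1998485/64 ≈ 31226.328; standard quotas: Gamma 18.951, Alpha 5.449, Delta 6.031, Beta 7.679, Eta 6.033, Zeta 6.397, Epsilon 13.460.
Rounding up gives 19, 6, 7, 8, 7, 7, 14 = 68 seats, so the divisor must be adjusted.
With modified divisor 33100: modified quotas Gamma 17.878, Alpha 5.140, Delta 5.690, Beta 7.244, Eta 5.692, Zeta 6.035, Epsilon 12.698.
Rounding up: Gamma 18, Alpha 6, Delta 6, Beta 8, Eta 6, Zeta 7, Epsilon 13 (total 64).
Beta receives 8.

8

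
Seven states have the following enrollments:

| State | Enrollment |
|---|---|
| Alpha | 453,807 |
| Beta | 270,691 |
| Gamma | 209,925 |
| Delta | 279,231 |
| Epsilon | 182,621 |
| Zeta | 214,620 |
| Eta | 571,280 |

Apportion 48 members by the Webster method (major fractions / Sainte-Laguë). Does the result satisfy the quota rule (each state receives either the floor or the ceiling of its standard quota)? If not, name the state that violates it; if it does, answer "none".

none

Standard quotas: Alpha 9.982, Beta 5.954, Gamma 4.618, Delta 6.142, Epsilon 4.017, Zeta 4.721, Eta 12.566.
Webster allocation: Alpha 10, Beta 6, Gamma 5, Delta 6, Epsilon 4, Zeta 5, Eta 12.
Every allocation lies between the lower and upper quota.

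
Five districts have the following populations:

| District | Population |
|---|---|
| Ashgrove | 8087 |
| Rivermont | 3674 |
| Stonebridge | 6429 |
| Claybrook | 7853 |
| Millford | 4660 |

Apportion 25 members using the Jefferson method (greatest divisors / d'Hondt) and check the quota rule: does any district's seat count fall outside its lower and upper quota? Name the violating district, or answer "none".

Standard quotas: Ashgrove 6.585, Rivermont 2.992, Stonebridge 5.235, Claybrook 6.394, Millford 3.794.
Jefferson allocation: Ashgrove 7, Rivermont 3, Stonebridge 5, Claybrook 6, Millford 4.
Every allocation lies between the lower and upper quota.

none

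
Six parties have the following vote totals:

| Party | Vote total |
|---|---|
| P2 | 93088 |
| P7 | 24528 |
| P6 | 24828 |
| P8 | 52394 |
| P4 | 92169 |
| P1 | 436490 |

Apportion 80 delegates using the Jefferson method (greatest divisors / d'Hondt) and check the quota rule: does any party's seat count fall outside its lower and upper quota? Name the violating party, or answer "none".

Standard quotas: P2 10.293, P7 2.712, P6 2.745, P8 5.793, P4 10.192, P1 48.264.
Jefferson allocation: P2 10, P7 2, P6 2, P8 6, P4 10, P1 50.
P1 has quota 48.264 (lower 48, upper 49) but receives 50 — outside the quota interval.

P1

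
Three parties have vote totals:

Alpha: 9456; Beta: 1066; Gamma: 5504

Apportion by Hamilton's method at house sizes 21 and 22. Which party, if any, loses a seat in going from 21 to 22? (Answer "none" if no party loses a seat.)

At 21 seats: Alpha 12, Beta 2, Gamma 7.
At 22 seats: Alpha 13, Beta 1, Gamma 8.
Beta drops from 2 to 1.

Beta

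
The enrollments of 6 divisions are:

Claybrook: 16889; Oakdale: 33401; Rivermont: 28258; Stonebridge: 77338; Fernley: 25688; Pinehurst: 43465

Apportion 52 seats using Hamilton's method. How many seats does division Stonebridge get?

The standard divisor is 225039/52 ≈ 4327.673.
Standard quotas: Claybrook 3.9026, Oakdale 7.7180, Rivermont 6.5296, Stonebridge 17.8706, Fernley 5.9358, Pinehurst 10.0435.
Lower quotas: Claybrook 3, Oakdale 7, Rivermont 6, Stonebridge 17, Fernley 5, Pinehurst 10 (sum 48, leaving 4 seats).
Remainders in descending order: Fernley 0.9358, Claybrook 0.9026, Stonebridge 0.8706, Oakdale 0.7180, Rivermont 0.5296, Pinehurst 0.0435.
Largest remainders: Fernley, Claybrook, Stonebridge, Oakdale receive the extra seats.
Stonebridge receives 18.

18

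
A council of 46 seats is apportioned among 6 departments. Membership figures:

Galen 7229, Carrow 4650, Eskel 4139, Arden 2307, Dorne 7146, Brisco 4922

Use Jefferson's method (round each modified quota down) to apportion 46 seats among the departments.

Standard divisor 30393/46 ≈ 660.717; standard quotas: Galen 10.941, Carrow 7.038, Eskel 6.264, Arden 3.492, Dorne 10.816, Brisco 7.449.
Rounding down gives 10, 7, 6, 3, 10, 7 = 43 seats, so the divisor must be adjusted.
With modified divisor 610: modified quotas Galen 11.851, Carrow 7.623, Eskel 6.785, Arden 3.782, Dorne 11.715, Brisco 8.069.
Rounding down: Galen 11, Carrow 7, Eskel 6, Arden 3, Dorne 11, Brisco 8 (total 46).

Galen 11, Carrow 7, Eskel 6, Arden 3, Dorne 11, Brisco 8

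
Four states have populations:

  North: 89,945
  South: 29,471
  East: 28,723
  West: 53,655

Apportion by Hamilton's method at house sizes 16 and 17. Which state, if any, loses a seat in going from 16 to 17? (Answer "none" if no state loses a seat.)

At 16 seats: North 7, South 3, East 2, West 4.
At 17 seats: North 8, South 2, East 2, West 5.
South drops from 3 to 2.

South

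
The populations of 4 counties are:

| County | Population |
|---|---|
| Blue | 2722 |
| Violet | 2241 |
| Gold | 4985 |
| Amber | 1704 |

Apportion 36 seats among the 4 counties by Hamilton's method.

The standard divisor is 11652/36 ≈ 323.667.
Standard quotas: Blue 8.410, Violet 6.924, Gold 15.402, Amber 5.265.
Lower quotas: Blue 8, Violet 6, Gold 15, Amber 5 (sum 34, leaving 2 seats).
Remainders in descending order: Violet 0.924, Blue 0.410, Gold 0.402, Amber 0.265.
The surplus seats go to Violet, Blue.

Blue=9, Violet=7, Gold=15, Amber=5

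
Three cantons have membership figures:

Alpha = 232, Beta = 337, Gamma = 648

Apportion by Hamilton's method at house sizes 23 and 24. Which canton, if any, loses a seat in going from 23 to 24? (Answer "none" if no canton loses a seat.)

At 23 seats: Alpha 5, Beta 6, Gamma 12.
At 24 seats: Alpha 4, Beta 7, Gamma 13.
Alpha drops from 5 to 4.

Alpha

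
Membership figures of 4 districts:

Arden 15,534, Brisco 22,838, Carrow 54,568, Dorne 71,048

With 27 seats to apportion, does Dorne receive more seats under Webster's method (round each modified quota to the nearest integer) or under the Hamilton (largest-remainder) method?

Hamilton

Webster: Arden 3, Brisco 4, Carrow 9, Dorne 11.
Hamilton: Arden 2, Brisco 4, Carrow 9, Dorne 12.
Dorne gets 11 under Webster and 12 under Hamilton.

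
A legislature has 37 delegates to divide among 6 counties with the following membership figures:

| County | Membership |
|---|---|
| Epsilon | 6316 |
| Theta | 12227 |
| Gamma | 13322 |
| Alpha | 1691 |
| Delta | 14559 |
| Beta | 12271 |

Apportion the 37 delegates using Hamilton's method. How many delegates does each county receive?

Epsilon 4, Theta 7, Gamma 8, Alpha 1, Delta 9, Beta 8

Total 60386; standard divisor 60386/37 ≈ 1632.054.
Standard quotas: Epsilon 3.8700, Theta 7.4918, Gamma 8.1627, Alpha 1.0361, Delta 8.9207, Beta 7.5187.
Lower quotas: Epsilon 3, Theta 7, Gamma 8, Alpha 1, Delta 8, Beta 7 (sum 34, leaving 3 seats).
Remainders in descending order: Delta 0.9207, Epsilon 0.8700, Beta 0.5187, Theta 0.4918, Gamma 0.1627, Alpha 0.0361.
Largest remainders: Delta, Epsilon, Beta receive the extra seats.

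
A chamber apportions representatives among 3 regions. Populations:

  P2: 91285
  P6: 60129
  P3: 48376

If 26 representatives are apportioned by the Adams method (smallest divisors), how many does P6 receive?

8

Standard divisor 199790/26 ≈ 7684.231; standard quotas: P2 11.880, P6 7.825, P3 6.295.
Rounding up gives 12, 8, 7 = 27 seats, so the divisor must be adjusted.
With modified divisor 8200: modified quotas P2 11.132, P6 7.333, P3 5.900.
Rounding up: P2 12, P6 8, P3 6 (total 26).
P6 receives 8.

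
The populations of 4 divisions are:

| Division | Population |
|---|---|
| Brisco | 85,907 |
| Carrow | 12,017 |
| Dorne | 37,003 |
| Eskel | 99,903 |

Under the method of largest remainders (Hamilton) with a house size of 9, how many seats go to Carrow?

1

The standard divisor is 234830/9 ≈ 26092.222.
Standard quotas: Brisco 3.2924, Carrow 0.4606, Dorne 1.4182, Eskel 3.8288.
Lower quotas: Brisco 3, Carrow 0, Dorne 1, Eskel 3 (sum 7, leaving 2 seats).
Remainders in descending order: Eskel 0.8288, Carrow 0.4606, Dorne 0.4182, Brisco 0.2924.
The surplus seats go to Eskel, Carrow.
Carrow receives 1.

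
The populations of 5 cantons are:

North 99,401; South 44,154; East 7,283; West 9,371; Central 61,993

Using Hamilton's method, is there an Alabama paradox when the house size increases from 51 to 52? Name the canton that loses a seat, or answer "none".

none

At 51 seats: North 23, South 10, East 2, West 2, Central 14.
At 52 seats: North 23, South 10, East 2, West 2, Central 15.
No canton's allocation decreased.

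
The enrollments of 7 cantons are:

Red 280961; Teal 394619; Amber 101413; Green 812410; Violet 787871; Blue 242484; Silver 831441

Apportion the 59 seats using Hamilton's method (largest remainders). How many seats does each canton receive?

Red=5; Teal=7; Amber=2; Green=14; Violet=13; Blue=4; Silver=14

Standard divisor: 3451199 ÷ 59 ≈ 58494.898.
Standard quotas: Red 4.8032, Teal 6.7462, Amber 1.7337, Green 13.8886, Violet 13.4691, Blue 4.1454, Silver 14.2139.
Lower quotas: Red 4, Teal 6, Amber 1, Green 13, Violet 13, Blue 4, Silver 14 (sum 55, leaving 4 seats).
Remainders in descending order: Green 0.8886, Red 0.8032, Teal 0.7462, Amber 0.7337, Violet 0.4691, Silver 0.2139, Blue 0.1454.
Largest remainders: Green, Red, Teal, Amber receive the extra seats.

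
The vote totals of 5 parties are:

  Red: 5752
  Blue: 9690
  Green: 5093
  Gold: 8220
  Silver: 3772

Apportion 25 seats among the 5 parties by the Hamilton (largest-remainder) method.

Red: 4; Blue: 8; Green: 4; Gold: 6; Silver: 3

The standard divisor is 32527/25 ≈ 1301.08.
Standard quotas: Red 4.4209, Blue 7.4477, Green 3.9144, Gold 6.3178, Silver 2.8991.
Lower quotas: Red 4, Blue 7, Green 3, Gold 6, Silver 2 (sum 22, leaving 3 seats).
Remainders in descending order: Green 0.9144, Silver 0.8991, Blue 0.4477, Red 0.4209, Gold 0.3178.
Largest remainders: Green, Silver, Blue receive the extra seats.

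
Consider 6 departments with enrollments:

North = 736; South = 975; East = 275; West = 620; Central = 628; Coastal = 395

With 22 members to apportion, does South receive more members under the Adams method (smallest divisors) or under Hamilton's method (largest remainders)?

Hamilton

Adams: North 4, South 5, East 2, West 4, Central 4, Coastal 3.
Hamilton: North 4, South 6, East 2, West 4, Central 4, Coastal 2.
South gets 5 under Adams and 6 under Hamilton.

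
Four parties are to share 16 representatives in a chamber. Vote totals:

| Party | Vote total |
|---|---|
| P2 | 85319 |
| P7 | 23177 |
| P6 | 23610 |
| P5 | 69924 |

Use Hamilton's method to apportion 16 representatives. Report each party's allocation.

P2: 7; P7: 2; P6: 2; P5: 5

The standard divisor is 202030/16 ≈ 12626.875.
Standard quotas: P2 6.7569, P7 1.8355, P6 1.8698, P5 5.5377.
Lower quotas: P2 6, P7 1, P6 1, P5 5 (sum 13, leaving 3 seats).
Remainders in descending order: P6 0.8698, P7 0.8355, P2 0.7569, P5 0.5377.
Largest remainders: P6, P7, P2 receive the extra seats.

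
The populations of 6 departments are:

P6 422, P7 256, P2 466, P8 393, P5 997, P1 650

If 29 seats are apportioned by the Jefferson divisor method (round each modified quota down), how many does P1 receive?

6

Standard divisor 3184/29 ≈ 109.793; standard quotas: P6 3.844, P7 2.332, P2 4.244, P8 3.579, P5 9.081, P1 5.920.
Rounding down gives 3, 2, 4, 3, 9, 5 = 26 seats, so the divisor must be adjusted.
With modified divisor 99: modified quotas P6 4.263, P7 2.586, P2 4.707, P8 3.970, P5 10.071, P1 6.566.
Rounding down: P6 4, P7 2, P2 4, P8 3, P5 10, P1 6 (total 29).
P1 receives 6.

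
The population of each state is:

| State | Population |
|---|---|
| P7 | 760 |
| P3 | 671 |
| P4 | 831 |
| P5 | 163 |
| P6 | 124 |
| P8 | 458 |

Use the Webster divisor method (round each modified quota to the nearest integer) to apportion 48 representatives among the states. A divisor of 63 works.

P7: 12, P3: 11, P4: 13, P5: 3, P6: 2, P8: 7

With modified divisor 63: modified quotas P7 12.063, P3 10.651, P4 13.190, P5 2.587, P6 1.968, P8 7.270.
Rounding to the nearest integer: P7 12, P3 11, P4 13, P5 3, P6 2, P8 7 (total 48).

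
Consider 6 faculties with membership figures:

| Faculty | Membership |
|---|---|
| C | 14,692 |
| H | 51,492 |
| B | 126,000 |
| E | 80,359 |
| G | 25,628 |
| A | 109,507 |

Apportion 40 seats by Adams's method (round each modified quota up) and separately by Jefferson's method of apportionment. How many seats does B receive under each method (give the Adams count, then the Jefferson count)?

12 and 13

Adams: C 2, H 5, B 12, E 8, G 3, A 10.
Jefferson: C 1, H 5, B 13, E 8, G 2, A 11.
B gets 12 under Adams and 13 under Jefferson.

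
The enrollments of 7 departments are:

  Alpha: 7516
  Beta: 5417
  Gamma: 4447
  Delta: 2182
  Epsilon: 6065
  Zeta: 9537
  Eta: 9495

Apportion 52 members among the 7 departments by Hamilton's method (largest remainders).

The standard divisor is 44659/52 ≈ 858.827.
Standard quotas: Alpha 8.7515, Beta 6.3074, Gamma 5.1780, Delta 2.5407, Epsilon 7.0620, Zeta 11.1047, Eta 11.0558.
Lower quotas: Alpha 8, Beta 6, Gamma 5, Delta 2, Epsilon 7, Zeta 11, Eta 11 (sum 50, leaving 2 seats).
Remainders in descending order: Alpha 0.7515, Delta 0.5407, Beta 0.3074, Gamma 0.1780, Zeta 0.1047, Epsilon 0.0620, Eta 0.0558.
Largest remainders: Alpha, Delta receive the extra seats.

Alpha 9, Beta 6, Gamma 5, Delta 3, Epsilon 7, Zeta 11, Eta 11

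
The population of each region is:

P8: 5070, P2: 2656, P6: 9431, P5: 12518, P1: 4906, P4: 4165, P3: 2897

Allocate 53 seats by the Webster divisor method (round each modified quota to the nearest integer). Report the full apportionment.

P8: 7, P2: 3, P6: 12, P5: 16, P1: 6, P4: 5, P3: 4

Standard divisor 41643/53 ≈ 785.717; standard quotas: P8 6.453, P2 3.380, P6 12.003, P5 15.932, P1 6.244, P4 5.301, P3 3.687.
Rounding to the nearest integer gives 6, 3, 12, 16, 6, 5, 4 = 52 seats, so the divisor must be adjusted.
With modified divisor 770: modified quotas P8 6.584, P2 3.449, P6 12.248, P5 16.257, P1 6.371, P4 5.409, P3 3.762.
Rounding to the nearest integer: P8 7, P2 3, P6 12, P5 16, P1 6, P4 5, P3 4 (total 53).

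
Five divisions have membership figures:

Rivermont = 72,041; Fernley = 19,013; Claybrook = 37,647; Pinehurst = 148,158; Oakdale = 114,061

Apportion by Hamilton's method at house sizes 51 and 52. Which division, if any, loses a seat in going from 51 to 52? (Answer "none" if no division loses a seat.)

Fernley

At 51 seats: Rivermont 9, Fernley 3, Claybrook 5, Pinehurst 19, Oakdale 15.
At 52 seats: Rivermont 10, Fernley 2, Claybrook 5, Pinehurst 20, Oakdale 15.
Fernley drops from 3 to 2.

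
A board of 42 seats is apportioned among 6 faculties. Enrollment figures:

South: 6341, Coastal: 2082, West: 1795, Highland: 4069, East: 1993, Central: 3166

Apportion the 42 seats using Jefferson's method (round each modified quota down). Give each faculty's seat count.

South: 14; Coastal: 4; West: 4; Highland: 9; East: 4; Central: 7

Standard divisor 19446/42 ≈ 463; standard quotas: South 13.695, Coastal 4.497, West 3.877, Highland 8.788, East 4.305, Central 6.838.
Rounding down gives 13, 4, 3, 8, 4, 6 = 38 seats, so the divisor must be adjusted.
With modified divisor 440: modified quotas South 14.411, Coastal 4.732, West 4.080, Highland 9.248, East 4.530, Central 7.195.
Rounding down: South 14, Coastal 4, West 4, Highland 9, East 4, Central 7 (total 42).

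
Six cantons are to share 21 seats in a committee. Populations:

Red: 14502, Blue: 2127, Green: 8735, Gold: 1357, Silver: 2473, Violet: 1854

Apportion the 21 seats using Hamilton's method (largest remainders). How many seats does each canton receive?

Red 10, Blue 1, Green 6, Gold 1, Silver 2, Violet 1

The standard divisor is 31048/21 ≈ 1478.476.
Standard quotas: Red 9.8087, Blue 1.4386, Green 5.9081, Gold 0.9178, Silver 1.6727, Violet 1.2540.
Lower quotas: Red 9, Blue 1, Green 5, Gold 0, Silver 1, Violet 1 (sum 17, leaving 4 seats).
Remainders in descending order: Gold 0.9178, Green 0.9081, Red 0.8087, Silver 0.6727, Blue 0.4386, Violet 0.2540.
Largest remainders: Gold, Green, Red, Silver receive the extra seats.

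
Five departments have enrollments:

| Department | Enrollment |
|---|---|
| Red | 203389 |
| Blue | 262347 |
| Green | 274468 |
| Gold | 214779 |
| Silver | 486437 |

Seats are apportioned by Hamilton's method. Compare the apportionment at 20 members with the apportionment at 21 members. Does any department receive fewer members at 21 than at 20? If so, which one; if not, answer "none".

none

At 20 seats: Red 3, Blue 3, Green 4, Gold 3, Silver 7.
At 21 seats: Red 3, Blue 4, Green 4, Gold 3, Silver 7.
No department's allocation decreased.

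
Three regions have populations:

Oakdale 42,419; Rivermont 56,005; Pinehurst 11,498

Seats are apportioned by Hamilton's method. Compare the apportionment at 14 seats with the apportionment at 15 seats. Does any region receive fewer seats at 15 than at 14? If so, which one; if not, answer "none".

Pinehurst

At 14 seats: Oakdale 5, Rivermont 7, Pinehurst 2.
At 15 seats: Oakdale 6, Rivermont 8, Pinehurst 1.
Pinehurst drops from 2 to 1.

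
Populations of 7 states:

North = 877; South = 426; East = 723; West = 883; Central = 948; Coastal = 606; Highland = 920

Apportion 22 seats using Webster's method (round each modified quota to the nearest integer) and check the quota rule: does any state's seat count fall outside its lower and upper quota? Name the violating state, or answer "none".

Standard quotas: North 3.584, South 1.741, East 2.955, West 3.609, Central 3.874, Coastal 2.477, Highland 3.760.
Webster allocation: North 3, South 2, East 3, West 4, Central 4, Coastal 2, Highland 4.
Every allocation lies between the lower and upper quota.

none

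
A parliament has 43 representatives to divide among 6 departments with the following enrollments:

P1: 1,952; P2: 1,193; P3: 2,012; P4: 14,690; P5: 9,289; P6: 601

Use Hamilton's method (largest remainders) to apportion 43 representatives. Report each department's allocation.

P1: 3, P2: 2, P3: 3, P4: 21, P5: 13, P6: 1

The standard divisor is 29737/43 ≈ 691.558.
Standard quotas: P1 2.8226, P2 1.7251, P3 2.9094, P4 21.2419, P5 13.4320, P6 0.8691.
Lower quotas: P1 2, P2 1, P3 2, P4 21, P5 13, P6 0 (sum 39, leaving 4 seats).
Remainders in descending order: P3 0.9094, P6 0.8691, P1 0.8226, P2 0.7251, P5 0.4320, P4 0.2419.
Largest remainders: P3, P6, P1, P2 receive the extra seats.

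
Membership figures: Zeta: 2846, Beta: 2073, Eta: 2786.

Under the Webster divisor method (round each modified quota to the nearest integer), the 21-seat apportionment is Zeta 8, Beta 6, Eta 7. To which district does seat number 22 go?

Eta

Priority for the next seat is population ÷ (current seats + 0.5).
Priorities: Zeta 334.824, Beta 318.923, Eta 371.467.
Highest priority: Eta.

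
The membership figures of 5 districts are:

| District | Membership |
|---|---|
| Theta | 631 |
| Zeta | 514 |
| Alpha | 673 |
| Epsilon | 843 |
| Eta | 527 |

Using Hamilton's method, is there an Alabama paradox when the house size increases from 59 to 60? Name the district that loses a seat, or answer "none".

At 59 seats: Theta 12, Zeta 9, Alpha 12, Epsilon 16, Eta 10.
At 60 seats: Theta 12, Zeta 10, Alpha 12, Epsilon 16, Eta 10.
No district's allocation decreased.

none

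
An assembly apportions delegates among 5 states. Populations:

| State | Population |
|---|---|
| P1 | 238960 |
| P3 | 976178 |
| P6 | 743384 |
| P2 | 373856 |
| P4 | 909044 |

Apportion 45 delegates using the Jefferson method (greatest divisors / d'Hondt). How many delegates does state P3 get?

Standard divisor 3241422/45 ≈ 72031.6; standard quotas: P1 3.317, P3 13.552, P6 10.320, P2 5.190, P4 12.620.
Rounding down gives 3, 13, 10, 5, 12 = 43 seats, so the divisor must be adjusted.
With modified divisor 68700: modified quotas P1 3.478, P3 14.209, P6 10.821, P2 5.442, P4 13.232.
Rounding down: P1 3, P3 14, P6 10, P2 5, P4 13 (total 45).
P3 receives 14.

14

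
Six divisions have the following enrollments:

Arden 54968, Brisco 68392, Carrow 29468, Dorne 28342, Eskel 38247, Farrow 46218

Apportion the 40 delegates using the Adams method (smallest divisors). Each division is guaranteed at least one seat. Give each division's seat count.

Arden: 8; Brisco: 10; Carrow: 5; Dorne: 4; Eskel: 6; Farrow: 7

Standard divisor 265635/40 ≈ 6640.875; standard quotas: Arden 8.277, Brisco 10.299, Carrow 4.437, Dorne 4.268, Eskel 5.759, Farrow 6.960.
Rounding up gives 9, 11, 5, 5, 6, 7 = 43 seats, so the divisor must be adjusted.
With modified divisor 7200: modified quotas Arden 7.634, Brisco 9.499, Carrow 4.093, Dorne 3.936, Eskel 5.312, Farrow 6.419.
Rounding up: Arden 8, Brisco 10, Carrow 5, Dorne 4, Eskel 6, Farrow 7 (total 40).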